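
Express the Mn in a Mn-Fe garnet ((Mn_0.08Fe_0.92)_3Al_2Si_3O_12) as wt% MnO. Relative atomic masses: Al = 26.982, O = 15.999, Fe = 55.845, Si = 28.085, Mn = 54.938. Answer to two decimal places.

3.42 wt%

Formula mass = 497.524 g/mol.
0.24 Mn → 0.2400 mol MnO per formula unit; M(MnO) = 70.937, so MnO mass = 17.025 g.
17.025/497.524 × 100 = 3.42 wt%.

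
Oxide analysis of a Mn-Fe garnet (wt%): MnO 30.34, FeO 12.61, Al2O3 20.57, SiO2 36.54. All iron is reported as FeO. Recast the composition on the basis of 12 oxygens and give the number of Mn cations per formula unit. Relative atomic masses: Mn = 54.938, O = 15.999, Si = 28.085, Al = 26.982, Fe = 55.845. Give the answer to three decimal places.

MnO: 30.34/70.937 = 0.42770 mol → 0.42770 mol Mn, 0.42770 mol O.
FeO: 12.61/71.844 = 0.17552 mol → 0.17552 mol Fe, 0.17552 mol O.
Al2O3: 20.57/101.961 = 0.20174 mol → 0.40348 mol Al, 0.60522 mol O.
SiO2: 36.54/60.083 = 0.60816 mol → 0.60816 mol Si, 1.21632 mol O.
Total oxygen = 2.42476 mol. Normalization factor = 12/2.42476 = 4.94894.
Mn per 12 O = 0.42770 × 4.94894 = 2.117.

2.117 Mn apfu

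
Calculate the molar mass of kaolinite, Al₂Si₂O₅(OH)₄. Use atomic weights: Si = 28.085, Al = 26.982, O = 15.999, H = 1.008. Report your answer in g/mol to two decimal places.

258.16 g/mol

Al: 2 × 26.982 = 53.9640
Si: 2 × 28.085 = 56.1700
O: 9 × 15.999 = 143.9910
H: 4 × 1.008 = 4.0320
Summing the contributions gives the formula mass.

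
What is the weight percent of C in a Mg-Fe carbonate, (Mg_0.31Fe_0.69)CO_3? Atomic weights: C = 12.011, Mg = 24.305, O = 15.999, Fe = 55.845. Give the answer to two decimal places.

11.32 mass %

Formula mass = 0.31×24.305 + 0.69×55.845 + 1×12.011 + 3×15.999 = 106.076 g/mol, of which 12.011 g is C.
So C makes up 12.011/106.076 = 0.1132 of the mass, i.e. 11.32%.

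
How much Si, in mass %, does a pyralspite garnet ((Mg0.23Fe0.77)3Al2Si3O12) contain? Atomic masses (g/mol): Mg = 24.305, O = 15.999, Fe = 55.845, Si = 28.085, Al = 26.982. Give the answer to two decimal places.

17.70 mass %

Molar mass of (Mg0.23Fe0.77)3Al2Si3O12: 0.69×24.305 + 2.31×55.845 + 2×26.982 + 3×28.085 + 12×15.999 = 475.979 g/mol.
Mass of Si per formula unit: 3 × 28.085 = 84.255 g.
Weight fraction Si = 84.255 / 475.979 = 0.1770.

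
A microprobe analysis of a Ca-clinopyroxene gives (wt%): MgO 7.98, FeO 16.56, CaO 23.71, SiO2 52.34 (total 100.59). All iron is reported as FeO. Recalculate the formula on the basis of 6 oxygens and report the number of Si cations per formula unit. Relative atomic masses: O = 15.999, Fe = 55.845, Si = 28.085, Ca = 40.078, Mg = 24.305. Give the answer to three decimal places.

MgO: 7.98/40.304 = 0.19800 mol → 0.19800 mol Mg, 0.19800 mol O.
FeO: 16.56/71.844 = 0.23050 mol → 0.23050 mol Fe, 0.23050 mol O.
CaO: 23.71/56.077 = 0.42281 mol → 0.42281 mol Ca, 0.42281 mol O.
SiO2: 52.34/60.083 = 0.87113 mol → 0.87113 mol Si, 1.74226 mol O.
Total oxygen = 2.59357 mol. Normalization factor = 6/2.59357 = 2.31341.
Si per 6 O = 0.87113 × 2.31341 = 2.015.

2.015 Si apfu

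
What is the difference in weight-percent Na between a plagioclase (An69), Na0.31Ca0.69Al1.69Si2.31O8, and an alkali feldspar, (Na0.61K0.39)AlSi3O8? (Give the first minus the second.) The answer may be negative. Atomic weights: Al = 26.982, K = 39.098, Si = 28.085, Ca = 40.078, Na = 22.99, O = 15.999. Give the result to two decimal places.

-2.61 percentage points

First mineral: 7.127 g Na in 273.249 g formula = 2.61 wt% Na.
Second mineral: 14.024 g Na in 268.501 g formula = 5.22 wt% Na.
2.61% − 5.22% gives a difference of -2.61 percentage points.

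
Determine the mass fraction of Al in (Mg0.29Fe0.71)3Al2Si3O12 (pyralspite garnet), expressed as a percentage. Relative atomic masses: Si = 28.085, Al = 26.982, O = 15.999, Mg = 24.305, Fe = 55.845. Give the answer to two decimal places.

11.47 mass %

M((Mg0.29Fe0.71)3Al2Si3O12) = 470.302 g/mol.
Al contributes 2 × 26.982 = 53.964 g per mole.
53.964/470.302 = 0.1147 → 11.47%.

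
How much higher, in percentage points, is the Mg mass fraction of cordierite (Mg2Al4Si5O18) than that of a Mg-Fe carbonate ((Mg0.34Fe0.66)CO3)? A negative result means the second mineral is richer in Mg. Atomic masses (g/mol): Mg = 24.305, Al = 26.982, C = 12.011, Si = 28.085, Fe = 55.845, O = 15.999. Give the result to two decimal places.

M(Mg2Al4Si5O18) = 584.945 g/mol, so wt% Mg = 48.610/584.945 × 100 = 8.31%.
M((Mg0.34Fe0.66)CO3) = 105.129 g/mol, so wt% Mg = 8.264/105.129 × 100 = 7.86%.
8.31 − 7.86 = 0.45 pp.

0.45 percentage points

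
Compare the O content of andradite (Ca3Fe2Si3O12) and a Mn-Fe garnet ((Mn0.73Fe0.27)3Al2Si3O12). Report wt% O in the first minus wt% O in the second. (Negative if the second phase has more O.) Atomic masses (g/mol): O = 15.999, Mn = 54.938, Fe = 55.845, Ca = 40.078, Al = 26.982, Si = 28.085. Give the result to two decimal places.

-0.95 percentage points

M(Ca3Fe2Si3O12) = 508.167 g/mol, so wt% O = 191.988/508.167 × 100 = 37.78%.
M((Mn0.73Fe0.27)3Al2Si3O12) = 495.756 g/mol, so wt% O = 191.988/495.756 × 100 = 38.73%.
37.78 − 38.73 = -0.95 pp.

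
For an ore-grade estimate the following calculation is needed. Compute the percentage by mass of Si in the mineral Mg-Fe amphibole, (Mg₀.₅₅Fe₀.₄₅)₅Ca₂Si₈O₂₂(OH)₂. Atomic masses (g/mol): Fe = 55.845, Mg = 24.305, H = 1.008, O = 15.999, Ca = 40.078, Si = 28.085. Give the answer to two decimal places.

Molar mass of (Mg₀.₅₅Fe₀.₄₅)₅Ca₂Si₈O₂₂(OH)₂: 2.75×24.305 + 2.25×55.845 + 2×40.078 + 8×28.085 + 24×15.999 + 2×1.008 = 883.318 g/mol.
Mass of Si per formula unit: 8 × 28.085 = 224.680 g.
Weight fraction Si = 224.680 / 883.318 = 0.2544.

25.44 wt%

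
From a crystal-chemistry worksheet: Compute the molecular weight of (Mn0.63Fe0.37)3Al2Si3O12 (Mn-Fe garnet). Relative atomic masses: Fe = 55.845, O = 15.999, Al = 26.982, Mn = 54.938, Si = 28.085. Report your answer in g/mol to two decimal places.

496.03 g/mol

M = 1.89×54.938 + 1.11×55.845 + 2×26.982 + 3×28.085 + 12×15.999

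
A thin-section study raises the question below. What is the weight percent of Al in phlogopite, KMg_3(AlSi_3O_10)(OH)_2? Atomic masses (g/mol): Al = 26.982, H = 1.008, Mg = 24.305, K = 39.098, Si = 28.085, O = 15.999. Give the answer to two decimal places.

6.47 mass %

Formula mass = 1·39.098 + 3·24.305 + 1·26.982 + 3·28.085 + 12·15.999 + 2·1.008 = 417.254 g/mol, of which 26.982 g is Al.
So Al makes up 26.982/417.254 = 0.0647 of the mass, i.e. 6.47%.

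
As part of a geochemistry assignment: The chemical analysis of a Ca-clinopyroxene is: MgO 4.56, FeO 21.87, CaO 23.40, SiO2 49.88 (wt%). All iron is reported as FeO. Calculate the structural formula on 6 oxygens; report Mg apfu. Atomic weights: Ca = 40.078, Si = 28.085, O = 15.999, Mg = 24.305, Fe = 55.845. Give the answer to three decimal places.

4.56 wt% MgO ÷ 40.304 g/mol = 0.11314 mol, giving 0.11314 Mg and 0.11314 O.
21.87 wt% FeO ÷ 71.844 g/mol = 0.30441 mol, giving 0.30441 Fe and 0.30441 O.
23.40 wt% CaO ÷ 56.077 g/mol = 0.41728 mol, giving 0.41728 Ca and 0.41728 O.
49.88 wt% SiO2 ÷ 60.083 g/mol = 0.83018 mol, giving 0.83018 Si and 1.66036 O.
Oxygen sums to 2.49519; scaling by 6/2.49519 = 2.40463 puts the formula on 6 O.
Mg: 0.11314 × 2.40463 = 0.272 atoms per formula unit.

0.272 Mg apfu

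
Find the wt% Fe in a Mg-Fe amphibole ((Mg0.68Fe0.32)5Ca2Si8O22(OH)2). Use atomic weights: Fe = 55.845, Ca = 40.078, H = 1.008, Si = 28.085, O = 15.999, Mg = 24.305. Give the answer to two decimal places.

10.36 mass %

M((Mg0.68Fe0.32)5Ca2Si8O22(OH)2) = 862.817 g/mol.
Fe contributes 1.60 × 55.845 = 89.352 g per mole.
89.352/862.817 = 0.1036 → 10.36%.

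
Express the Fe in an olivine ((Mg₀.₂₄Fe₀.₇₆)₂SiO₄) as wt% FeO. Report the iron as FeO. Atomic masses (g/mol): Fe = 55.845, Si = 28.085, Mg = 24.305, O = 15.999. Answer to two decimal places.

57.89 wt%

Molar mass of (Mg₀.₂₄Fe₀.₇₆)₂SiO₄ = 0.48×24.305 + 1.52×55.845 + 1×28.085 + 4×15.999 = 188.632 g/mol.
Each formula unit contains 1.52 Fe, equivalent to 1.52/1 = 1.5200 mol FeO.
M(FeO) = 1×55.845 + 1×15.999 = 71.844 g/mol.
Mass of FeO per formula unit = 1.5200 × 71.844 = 109.203 g.
FeO wt% = 109.203 / 188.632 × 100 = 57.89%.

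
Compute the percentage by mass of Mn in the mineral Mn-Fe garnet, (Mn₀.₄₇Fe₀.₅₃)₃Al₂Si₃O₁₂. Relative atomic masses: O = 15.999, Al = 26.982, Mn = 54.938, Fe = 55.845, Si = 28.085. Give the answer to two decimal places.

15.60 wt%

Molar mass of (Mn₀.₄₇Fe₀.₅₃)₃Al₂Si₃O₁₂: 1.41×54.938 + 1.59×55.845 + 2×26.982 + 3×28.085 + 12×15.999 = 496.463 g/mol.
Mass of Mn per formula unit: 1.41 × 54.938 = 77.463 g.
Weight fraction Mn = 77.463 / 496.463 = 0.1560.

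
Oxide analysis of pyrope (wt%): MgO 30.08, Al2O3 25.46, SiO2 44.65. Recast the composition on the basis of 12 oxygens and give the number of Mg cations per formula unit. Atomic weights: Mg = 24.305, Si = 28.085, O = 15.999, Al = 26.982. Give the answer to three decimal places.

MgO: 30.08/40.304 = 0.74633 mol → 0.74633 mol Mg, 0.74633 mol O.
Al2O3: 25.46/101.961 = 0.24970 mol → 0.49940 mol Al, 0.74910 mol O.
SiO2: 44.65/60.083 = 0.74314 mol → 0.74314 mol Si, 1.48628 mol O.
Total oxygen = 2.98171 mol. Normalization factor = 12/2.98171 = 4.02454.
Mg per 12 O = 0.74633 × 4.02454 = 3.004.

3.004 Mg apfu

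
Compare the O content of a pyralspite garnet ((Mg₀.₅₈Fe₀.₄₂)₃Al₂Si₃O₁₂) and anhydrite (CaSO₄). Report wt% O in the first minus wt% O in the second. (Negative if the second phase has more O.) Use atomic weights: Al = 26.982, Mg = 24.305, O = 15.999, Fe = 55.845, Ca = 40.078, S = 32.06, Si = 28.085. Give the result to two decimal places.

O in (Mg₀.₅₈Fe₀.₄₂)₃Al₂Si₃O₁₂: molar mass 442.862 g/mol; 12×15.999 = 191.988 g → 43.35 wt%.
O in CaSO₄: molar mass 136.134 g/mol; 4×15.999 = 63.996 g → 47.01 wt%.
Difference = 43.35 − 47.01 = -3.66 percentage points.

-3.66 percentage points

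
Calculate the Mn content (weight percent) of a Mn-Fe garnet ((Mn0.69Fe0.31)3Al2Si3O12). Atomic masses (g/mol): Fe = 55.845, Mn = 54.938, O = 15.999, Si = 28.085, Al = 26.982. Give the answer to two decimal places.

22.93 weight percent

Formula mass = 2.07×54.938 + 0.93×55.845 + 2×26.982 + 3×28.085 + 12×15.999 = 495.865 g/mol, of which 113.722 g is Mn.
So Mn makes up 113.722/495.865 = 0.2293 of the mass, i.e. 22.93%.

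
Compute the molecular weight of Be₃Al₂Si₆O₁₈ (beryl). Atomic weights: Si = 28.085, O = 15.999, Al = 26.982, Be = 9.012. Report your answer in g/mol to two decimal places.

M = 3×9.012 + 2×26.982 + 6×28.085 + 18×15.999

537.49 g/mol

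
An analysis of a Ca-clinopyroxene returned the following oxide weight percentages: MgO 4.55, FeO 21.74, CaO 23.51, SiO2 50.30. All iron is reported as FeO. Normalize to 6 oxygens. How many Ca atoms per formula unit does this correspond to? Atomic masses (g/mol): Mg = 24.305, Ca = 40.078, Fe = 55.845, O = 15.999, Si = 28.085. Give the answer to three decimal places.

4.55 wt% MgO ÷ 40.304 g/mol = 0.11289 mol, giving 0.11289 Mg and 0.11289 O.
21.74 wt% FeO ÷ 71.844 g/mol = 0.30260 mol, giving 0.30260 Fe and 0.30260 O.
23.51 wt% CaO ÷ 56.077 g/mol = 0.41924 mol, giving 0.41924 Ca and 0.41924 O.
50.30 wt% SiO2 ÷ 60.083 g/mol = 0.83718 mol, giving 0.83718 Si and 1.67436 O.
Oxygen sums to 2.50909; scaling by 6/2.50909 = 2.39131 puts the formula on 6 O.
Ca: 0.41924 × 2.39131 = 1.003 atoms per formula unit.

1.003 Ca apfu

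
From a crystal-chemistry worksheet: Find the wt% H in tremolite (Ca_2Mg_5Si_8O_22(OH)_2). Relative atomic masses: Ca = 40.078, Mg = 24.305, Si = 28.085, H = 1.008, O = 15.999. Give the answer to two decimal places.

M(Ca_2Mg_5Si_8O_22(OH)_2) = 812.353 g/mol.
H contributes 2 × 1.008 = 2.016 g per mole.
2.016/812.353 = 0.0025 → 0.25%.

0.25 weight percent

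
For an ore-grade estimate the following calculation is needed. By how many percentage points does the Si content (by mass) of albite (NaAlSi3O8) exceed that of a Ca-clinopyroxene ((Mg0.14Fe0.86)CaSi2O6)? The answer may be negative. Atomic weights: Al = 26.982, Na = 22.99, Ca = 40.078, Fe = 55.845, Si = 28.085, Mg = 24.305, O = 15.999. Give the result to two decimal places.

9.08 percentage points

First mineral: 84.255 g Si in 262.219 g formula = 32.13 wt% Si.
Second mineral: 56.170 g Si in 243.671 g formula = 23.05 wt% Si.
32.13% − 23.05% gives a difference of 9.08 percentage points.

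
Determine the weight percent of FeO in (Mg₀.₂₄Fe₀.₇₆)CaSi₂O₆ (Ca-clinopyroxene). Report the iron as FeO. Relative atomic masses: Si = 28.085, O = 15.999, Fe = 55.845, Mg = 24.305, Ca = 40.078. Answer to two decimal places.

Formula mass = 240.517 g/mol.
0.76 Fe → 0.7600 mol FeO per formula unit; M(FeO) = 71.844, so FeO mass = 54.601 g.
54.601/240.517 × 100 = 22.70 wt%.

22.70 wt%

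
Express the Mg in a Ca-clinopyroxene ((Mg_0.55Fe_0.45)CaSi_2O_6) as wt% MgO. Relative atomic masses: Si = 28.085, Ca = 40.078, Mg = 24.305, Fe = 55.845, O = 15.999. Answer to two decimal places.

Molar mass of (Mg_0.55Fe_0.45)CaSi_2O_6 = 0.55·24.305 + 0.45·55.845 + 1·40.078 + 2·28.085 + 6·15.999 = 230.740 g/mol.
Each formula unit contains 0.55 Mg, equivalent to 0.55/1 = 0.5500 mol MgO.
M(MgO) = 1×24.305 + 1×15.999 = 40.304 g/mol.
Mass of MgO per formula unit = 0.5500 × 40.304 = 22.167 g.
MgO wt% = 22.167 / 230.740 × 100 = 9.61%.

9.61 wt%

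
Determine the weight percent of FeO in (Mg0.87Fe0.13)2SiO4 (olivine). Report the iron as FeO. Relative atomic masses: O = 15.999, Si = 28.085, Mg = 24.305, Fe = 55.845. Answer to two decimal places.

Molar mass of (Mg0.87Fe0.13)2SiO4 = 1.74·24.305 + 0.26·55.845 + 1·28.085 + 4·15.999 = 148.891 g/mol.
Each formula unit contains 0.26 Fe, equivalent to 0.26/1 = 0.2600 mol FeO.
M(FeO) = 1×55.845 + 1×15.999 = 71.844 g/mol.
Mass of FeO per formula unit = 0.2600 × 71.844 = 18.679 g.
FeO wt% = 18.679 / 148.891 × 100 = 12.55%.

12.55 wt%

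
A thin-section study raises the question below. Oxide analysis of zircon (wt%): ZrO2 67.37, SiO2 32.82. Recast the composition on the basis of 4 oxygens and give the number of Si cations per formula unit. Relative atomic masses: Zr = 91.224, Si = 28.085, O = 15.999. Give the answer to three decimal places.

ZrO2: 67.37/123.222 = 0.54674 mol → 0.54674 mol Zr, 1.09348 mol O.
SiO2: 32.82/60.083 = 0.54624 mol → 0.54624 mol Si, 1.09248 mol O.
Total oxygen = 2.18596 mol. Normalization factor = 4/2.18596 = 1.82986.
Si per 4 O = 0.54624 × 1.82986 = 1.000.

1.000 Si apfu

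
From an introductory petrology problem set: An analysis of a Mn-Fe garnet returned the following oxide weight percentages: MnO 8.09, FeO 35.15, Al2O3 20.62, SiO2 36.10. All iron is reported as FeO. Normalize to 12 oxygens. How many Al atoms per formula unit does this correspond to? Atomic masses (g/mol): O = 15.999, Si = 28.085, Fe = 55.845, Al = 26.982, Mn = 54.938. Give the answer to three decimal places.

MnO: 8.09/70.937 = 0.11404 mol → 0.11404 mol Mn, 0.11404 mol O.
FeO: 35.15/71.844 = 0.48925 mol → 0.48925 mol Fe, 0.48925 mol O.
Al2O3: 20.62/101.961 = 0.20223 mol → 0.40446 mol Al, 0.60669 mol O.
SiO2: 36.10/60.083 = 0.60084 mol → 0.60084 mol Si, 1.20168 mol O.
Total oxygen = 2.41166 mol. Normalization factor = 12/2.41166 = 4.97583.
Al per 12 O = 0.40446 × 4.97583 = 2.013.

2.013 Al apfu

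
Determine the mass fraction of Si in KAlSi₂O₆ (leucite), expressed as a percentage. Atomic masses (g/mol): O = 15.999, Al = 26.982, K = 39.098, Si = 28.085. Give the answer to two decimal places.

Formula mass = 1×39.098 + 1×26.982 + 2×28.085 + 6×15.999 = 218.244 g/mol, of which 56.170 g is Si.
So Si makes up 56.170/218.244 = 0.2574 of the mass, i.e. 25.74%.

25.74 mass %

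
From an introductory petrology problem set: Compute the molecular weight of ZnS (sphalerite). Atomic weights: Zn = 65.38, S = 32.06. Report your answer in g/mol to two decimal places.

The formula mass is the sum 1·65.38 + 1·32.06.

97.44 g/mol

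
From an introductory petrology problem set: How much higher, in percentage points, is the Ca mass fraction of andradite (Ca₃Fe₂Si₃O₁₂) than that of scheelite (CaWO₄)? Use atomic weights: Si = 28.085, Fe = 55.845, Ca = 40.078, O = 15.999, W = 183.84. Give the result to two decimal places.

First mineral: 120.234 g Ca in 508.167 g formula = 23.66 wt% Ca.
Second mineral: 40.078 g Ca in 287.914 g formula = 13.92 wt% Ca.
23.66% − 13.92% gives a difference of 9.74 percentage points.

9.74 percentage points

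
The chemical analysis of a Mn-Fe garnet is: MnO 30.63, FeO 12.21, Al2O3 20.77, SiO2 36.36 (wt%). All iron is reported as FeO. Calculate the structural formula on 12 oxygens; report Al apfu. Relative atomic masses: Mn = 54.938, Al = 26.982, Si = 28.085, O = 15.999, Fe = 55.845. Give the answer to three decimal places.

30.63 wt% MnO ÷ 70.937 g/mol = 0.43179 mol, giving 0.43179 Mn and 0.43179 O.
12.21 wt% FeO ÷ 71.844 g/mol = 0.16995 mol, giving 0.16995 Fe and 0.16995 O.
20.77 wt% Al2O3 ÷ 101.961 g/mol = 0.20371 mol, giving 0.40742 Al and 0.61113 O.
36.36 wt% SiO2 ÷ 60.083 g/mol = 0.60516 mol, giving 0.60516 Si and 1.21032 O.
Oxygen sums to 2.42319; scaling by 12/2.42319 = 4.95215 puts the formula on 12 O.
Al: 0.40742 × 4.95215 = 2.018 atoms per formula unit.

2.018 Al apfu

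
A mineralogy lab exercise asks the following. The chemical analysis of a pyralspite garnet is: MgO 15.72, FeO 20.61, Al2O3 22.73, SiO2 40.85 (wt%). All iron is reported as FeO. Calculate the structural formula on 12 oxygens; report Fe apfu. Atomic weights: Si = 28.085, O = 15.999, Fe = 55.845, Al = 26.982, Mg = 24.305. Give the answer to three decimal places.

15.72 wt% MgO ÷ 40.304 g/mol = 0.39004 mol, giving 0.39004 Mg and 0.39004 O.
20.61 wt% FeO ÷ 71.844 g/mol = 0.28687 mol, giving 0.28687 Fe and 0.28687 O.
22.73 wt% Al2O3 ÷ 101.961 g/mol = 0.22293 mol, giving 0.44586 Al and 0.66879 O.
40.85 wt% SiO2 ÷ 60.083 g/mol = 0.67989 mol, giving 0.67989 Si and 1.35978 O.
Oxygen sums to 2.70548; scaling by 12/2.70548 = 4.43544 puts the formula on 12 O.
Fe: 0.28687 × 4.43544 = 1.272 atoms per formula unit.

1.272 Fe apfu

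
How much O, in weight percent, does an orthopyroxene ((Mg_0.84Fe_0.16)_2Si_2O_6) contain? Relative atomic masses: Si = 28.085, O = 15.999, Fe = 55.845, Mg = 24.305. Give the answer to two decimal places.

Formula mass = 1.68×24.305 + 0.32×55.845 + 2×28.085 + 6×15.999 = 210.867 g/mol, of which 95.994 g is O.
So O makes up 95.994/210.867 = 0.4552 of the mass, i.e. 45.52%.

45.52 weight percent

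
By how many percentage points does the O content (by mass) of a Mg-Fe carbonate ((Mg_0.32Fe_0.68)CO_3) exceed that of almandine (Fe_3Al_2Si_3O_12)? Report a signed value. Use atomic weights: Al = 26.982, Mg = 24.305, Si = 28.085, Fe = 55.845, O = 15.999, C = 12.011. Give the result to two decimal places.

6.81 percentage points

O in (Mg_0.32Fe_0.68)CO_3: molar mass 105.760 g/mol; 3×15.999 = 47.997 g → 45.38 wt%.
O in Fe_3Al_2Si_3O_12: molar mass 497.742 g/mol; 12×15.999 = 191.988 g → 38.57 wt%.
Difference = 45.38 − 38.57 = 6.81 percentage points.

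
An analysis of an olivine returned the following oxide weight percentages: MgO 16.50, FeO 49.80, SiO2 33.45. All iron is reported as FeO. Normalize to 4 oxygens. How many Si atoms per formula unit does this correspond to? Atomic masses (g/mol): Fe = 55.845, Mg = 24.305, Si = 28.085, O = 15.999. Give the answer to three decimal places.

MgO: 16.50/40.304 = 0.40939 mol → 0.40939 mol Mg, 0.40939 mol O.
FeO: 49.80/71.844 = 0.69317 mol → 0.69317 mol Fe, 0.69317 mol O.
SiO2: 33.45/60.083 = 0.55673 mol → 0.55673 mol Si, 1.11346 mol O.
Total oxygen = 2.21602 mol. Normalization factor = 4/2.21602 = 1.80504.
Si per 4 O = 0.55673 × 1.80504 = 1.005.

1.005 Si apfu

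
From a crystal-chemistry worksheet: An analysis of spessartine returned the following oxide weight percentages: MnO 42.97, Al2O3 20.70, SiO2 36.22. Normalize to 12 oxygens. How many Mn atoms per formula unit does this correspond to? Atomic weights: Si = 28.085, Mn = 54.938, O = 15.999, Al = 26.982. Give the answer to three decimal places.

3.003 Mn apfu

42.97 wt% MnO ÷ 70.937 g/mol = 0.60575 mol, giving 0.60575 Mn and 0.60575 O.
20.70 wt% Al2O3 ÷ 101.961 g/mol = 0.20302 mol, giving 0.40604 Al and 0.60906 O.
36.22 wt% SiO2 ÷ 60.083 g/mol = 0.60283 mol, giving 0.60283 Si and 1.20566 O.
Oxygen sums to 2.42047; scaling by 12/2.42047 = 4.95771 puts the formula on 12 O.
Mn: 0.60575 × 4.95771 = 3.003 atoms per formula unit.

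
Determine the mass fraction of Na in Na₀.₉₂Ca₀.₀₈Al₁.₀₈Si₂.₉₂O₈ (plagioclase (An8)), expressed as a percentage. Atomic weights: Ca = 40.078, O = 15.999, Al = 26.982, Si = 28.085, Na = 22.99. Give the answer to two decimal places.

M(Na₀.₉₂Ca₀.₀₈Al₁.₀₈Si₂.₉₂O₈) = 263.498 g/mol.
Na contributes 0.92 × 22.99 = 21.151 g per mole.
21.151/263.498 = 0.0803 → 8.03%.

8.03 weight percent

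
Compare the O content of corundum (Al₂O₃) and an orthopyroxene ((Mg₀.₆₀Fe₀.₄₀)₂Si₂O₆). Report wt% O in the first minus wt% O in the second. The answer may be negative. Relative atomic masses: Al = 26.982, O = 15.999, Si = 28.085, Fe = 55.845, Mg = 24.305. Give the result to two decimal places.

First mineral: 47.997 g O in 101.961 g formula = 47.07 wt% O.
Second mineral: 95.994 g O in 226.006 g formula = 42.47 wt% O.
47.07% − 42.47% gives a difference of 4.60 percentage points.

4.60 percentage points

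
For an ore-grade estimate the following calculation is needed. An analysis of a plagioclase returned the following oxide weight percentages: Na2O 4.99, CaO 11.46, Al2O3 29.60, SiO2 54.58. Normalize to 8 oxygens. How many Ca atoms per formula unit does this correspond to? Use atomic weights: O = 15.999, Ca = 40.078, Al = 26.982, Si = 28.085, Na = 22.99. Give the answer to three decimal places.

Na2O (M=61.979): mol = 0.08051; Na = 0.16102, O = 0.08051.
CaO (M=56.077): mol = 0.20436; Ca = 0.20436, O = 0.20436.
Al2O3 (M=101.961): mol = 0.29031; Al = 0.58062, O = 0.87093.
SiO2 (M=60.083): mol = 0.90841; Si = 0.90841, O = 1.81682.
ΣO = 2.97262; factor = 8/ΣO = 2.69123.
Ca apfu = 0.20436 × 2.69123 = 0.550.

0.550 Ca apfu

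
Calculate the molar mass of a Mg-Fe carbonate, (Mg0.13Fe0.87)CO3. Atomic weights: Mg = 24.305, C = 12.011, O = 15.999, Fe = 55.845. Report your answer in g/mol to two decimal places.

The formula mass is the sum 0.13×24.305 + 0.87×55.845 + 1×12.011 + 3×15.999.

111.75 g/mol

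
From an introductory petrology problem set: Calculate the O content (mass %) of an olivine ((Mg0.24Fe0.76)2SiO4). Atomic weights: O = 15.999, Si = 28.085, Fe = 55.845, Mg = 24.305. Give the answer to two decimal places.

Molar mass of (Mg0.24Fe0.76)2SiO4: 0.48×24.305 + 1.52×55.845 + 1×28.085 + 4×15.999 = 188.632 g/mol.
Mass of O per formula unit: 4 × 15.999 = 63.996 g.
Weight fraction O = 63.996 / 188.632 = 0.3393.

33.93 mass %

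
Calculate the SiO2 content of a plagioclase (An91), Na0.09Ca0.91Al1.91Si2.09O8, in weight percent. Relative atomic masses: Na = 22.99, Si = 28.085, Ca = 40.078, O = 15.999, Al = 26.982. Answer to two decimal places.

45.37 wt%

Molar mass of Na0.09Ca0.91Al1.91Si2.09O8 = 0.09×22.99 + 0.91×40.078 + 1.91×26.982 + 2.09×28.085 + 8×15.999 = 276.765 g/mol.
Each formula unit contains 2.09 Si, equivalent to 2.09/1 = 2.0900 mol SiO2.
M(SiO2) = 1×28.085 + 2×15.999 = 60.083 g/mol.
Mass of SiO2 per formula unit = 2.0900 × 60.083 = 125.573 g.
SiO2 wt% = 125.573 / 276.765 × 100 = 45.37%.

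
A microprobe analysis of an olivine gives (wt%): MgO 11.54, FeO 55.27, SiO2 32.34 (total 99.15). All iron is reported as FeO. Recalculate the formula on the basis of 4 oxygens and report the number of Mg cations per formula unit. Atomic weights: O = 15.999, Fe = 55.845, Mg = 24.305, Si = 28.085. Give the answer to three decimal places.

11.54 wt% MgO ÷ 40.304 g/mol = 0.28632 mol, giving 0.28632 Mg and 0.28632 O.
55.27 wt% FeO ÷ 71.844 g/mol = 0.76931 mol, giving 0.76931 Fe and 0.76931 O.
32.34 wt% SiO2 ÷ 60.083 g/mol = 0.53826 mol, giving 0.53826 Si and 1.07652 O.
Oxygen sums to 2.13215; scaling by 4/2.13215 = 1.87604 puts the formula on 4 O.
Mg: 0.28632 × 1.87604 = 0.537 atoms per formula unit.

0.537 Mg apfu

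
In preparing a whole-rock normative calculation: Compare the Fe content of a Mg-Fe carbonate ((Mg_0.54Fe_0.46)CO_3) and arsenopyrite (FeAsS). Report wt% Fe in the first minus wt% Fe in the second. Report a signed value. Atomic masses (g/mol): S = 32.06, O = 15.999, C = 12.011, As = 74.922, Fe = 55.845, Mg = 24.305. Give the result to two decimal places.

M((Mg_0.54Fe_0.46)CO_3) = 98.821 g/mol, so wt% Fe = 25.689/98.821 × 100 = 26.00%.
M(FeAsS) = 162.827 g/mol, so wt% Fe = 55.845/162.827 × 100 = 34.30%.
26.00 − 34.30 = -8.30 pp.

-8.30 percentage points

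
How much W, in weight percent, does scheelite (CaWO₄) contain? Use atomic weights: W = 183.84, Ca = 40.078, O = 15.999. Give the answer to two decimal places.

63.85 weight percent

Molar mass of CaWO₄: 1×40.078 + 1×183.84 + 4×15.999 = 287.914 g/mol.
Mass of W per formula unit: 1 × 183.84 = 183.840 g.
Weight fraction W = 183.840 / 287.914 = 0.6385.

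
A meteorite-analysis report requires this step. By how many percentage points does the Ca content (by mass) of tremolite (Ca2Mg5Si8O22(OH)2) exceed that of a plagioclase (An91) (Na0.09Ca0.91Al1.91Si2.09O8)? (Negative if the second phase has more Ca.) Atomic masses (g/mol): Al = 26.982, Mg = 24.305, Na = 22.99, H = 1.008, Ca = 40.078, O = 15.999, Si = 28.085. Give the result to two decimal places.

First mineral: 80.156 g Ca in 812.353 g formula = 9.87 wt% Ca.
Second mineral: 36.471 g Ca in 276.765 g formula = 13.18 wt% Ca.
9.87% − 13.18% gives a difference of -3.31 percentage points.

-3.31 percentage points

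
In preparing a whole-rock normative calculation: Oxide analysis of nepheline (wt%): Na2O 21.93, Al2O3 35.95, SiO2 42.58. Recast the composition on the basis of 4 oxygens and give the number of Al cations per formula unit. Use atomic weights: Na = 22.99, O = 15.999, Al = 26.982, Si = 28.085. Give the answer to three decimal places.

Na2O (M=61.979): mol = 0.35383; Na = 0.70766, O = 0.35383.
Al2O3 (M=101.961): mol = 0.35259; Al = 0.70518, O = 1.05777.
SiO2 (M=60.083): mol = 0.70869; Si = 0.70869, O = 1.41738.
ΣO = 2.82898; factor = 4/ΣO = 1.41394.
Al apfu = 0.70518 × 1.41394 = 0.997.

0.997 Al apfu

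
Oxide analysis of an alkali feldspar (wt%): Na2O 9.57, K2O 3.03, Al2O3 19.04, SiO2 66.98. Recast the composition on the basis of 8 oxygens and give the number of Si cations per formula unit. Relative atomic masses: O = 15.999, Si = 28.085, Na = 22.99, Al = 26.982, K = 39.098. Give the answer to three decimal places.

Na2O (M=61.979): mol = 0.15441; Na = 0.30882, O = 0.15441.
K2O (M=94.195): mol = 0.03217; K = 0.06434, O = 0.03217.
Al2O3 (M=101.961): mol = 0.18674; Al = 0.37348, O = 0.56022.
SiO2 (M=60.083): mol = 1.11479; Si = 1.11479, O = 2.22958.
ΣO = 2.97638; factor = 8/ΣO = 2.68783.
Si apfu = 1.11479 × 2.68783 = 2.996.

2.996 Si apfu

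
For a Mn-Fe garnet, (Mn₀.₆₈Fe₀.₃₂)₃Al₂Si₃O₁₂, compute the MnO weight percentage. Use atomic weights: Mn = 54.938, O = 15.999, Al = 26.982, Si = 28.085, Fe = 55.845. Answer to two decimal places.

29.18 wt%

M((Mn₀.₆₈Fe₀.₃₂)₃Al₂Si₃O₁₂) = 495.892 g/mol; M(MnO) = 70.937 g/mol.
Moles MnO per formula unit = 2.04 Mn ÷ 1 = 2.0400.
MnO fraction = (2.0400 × 70.937) / 495.892 = 144.711/495.892 = 0.2918.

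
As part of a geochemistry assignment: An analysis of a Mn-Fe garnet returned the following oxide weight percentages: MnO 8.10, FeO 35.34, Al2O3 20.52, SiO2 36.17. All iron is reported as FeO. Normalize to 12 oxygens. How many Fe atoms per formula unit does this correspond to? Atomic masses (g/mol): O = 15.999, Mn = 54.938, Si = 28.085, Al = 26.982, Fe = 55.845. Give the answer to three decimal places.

2.445 Fe apfu

MnO: 8.10/70.937 = 0.11419 mol → 0.11419 mol Mn, 0.11419 mol O.
FeO: 35.34/71.844 = 0.49190 mol → 0.49190 mol Fe, 0.49190 mol O.
Al2O3: 20.52/101.961 = 0.20125 mol → 0.40250 mol Al, 0.60375 mol O.
SiO2: 36.17/60.083 = 0.60200 mol → 0.60200 mol Si, 1.20400 mol O.
Total oxygen = 2.41384 mol. Normalization factor = 12/2.41384 = 4.97133.
Fe per 12 O = 0.49190 × 4.97133 = 2.445.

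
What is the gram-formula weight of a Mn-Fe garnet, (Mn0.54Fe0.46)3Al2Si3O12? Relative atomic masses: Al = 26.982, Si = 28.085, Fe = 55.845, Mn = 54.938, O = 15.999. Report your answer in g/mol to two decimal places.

496.27 g/mol

The formula mass is the sum 1.62(54.938) + 1.38(55.845) + 2(26.982) + 3(28.085) + 12(15.999).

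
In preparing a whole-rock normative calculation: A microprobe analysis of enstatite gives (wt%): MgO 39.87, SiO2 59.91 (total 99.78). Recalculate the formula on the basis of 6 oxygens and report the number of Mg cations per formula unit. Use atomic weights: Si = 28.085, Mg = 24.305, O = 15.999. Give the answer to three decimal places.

1.989 Mg apfu

39.87 wt% MgO ÷ 40.304 g/mol = 0.98923 mol, giving 0.98923 Mg and 0.98923 O.
59.91 wt% SiO2 ÷ 60.083 g/mol = 0.99712 mol, giving 0.99712 Si and 1.99424 O.
Oxygen sums to 2.98347; scaling by 6/2.98347 = 2.01108 puts the formula on 6 O.
Mg: 0.98923 × 2.01108 = 1.989 atoms per formula unit.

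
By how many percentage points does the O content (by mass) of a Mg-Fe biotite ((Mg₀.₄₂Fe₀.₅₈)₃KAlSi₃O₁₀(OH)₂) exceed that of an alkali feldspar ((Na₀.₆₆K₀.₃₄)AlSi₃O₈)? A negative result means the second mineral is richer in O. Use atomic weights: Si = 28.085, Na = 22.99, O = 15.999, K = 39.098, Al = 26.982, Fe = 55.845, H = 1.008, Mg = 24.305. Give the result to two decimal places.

First mineral: 191.988 g O in 472.134 g formula = 40.66 wt% O.
Second mineral: 127.992 g O in 267.696 g formula = 47.81 wt% O.
40.66% − 47.81% gives a difference of -7.15 percentage points.

-7.15 percentage points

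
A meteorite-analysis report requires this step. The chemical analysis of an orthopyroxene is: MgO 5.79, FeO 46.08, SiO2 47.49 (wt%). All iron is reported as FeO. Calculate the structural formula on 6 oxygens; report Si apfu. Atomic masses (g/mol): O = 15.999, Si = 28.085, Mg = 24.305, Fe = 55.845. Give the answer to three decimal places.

5.79 wt% MgO ÷ 40.304 g/mol = 0.14366 mol, giving 0.14366 Mg and 0.14366 O.
46.08 wt% FeO ÷ 71.844 g/mol = 0.64139 mol, giving 0.64139 Fe and 0.64139 O.
47.49 wt% SiO2 ÷ 60.083 g/mol = 0.79041 mol, giving 0.79041 Si and 1.58082 O.
Oxygen sums to 2.36587; scaling by 6/2.36587 = 2.53606 puts the formula on 6 O.
Si: 0.79041 × 2.53606 = 2.005 atoms per formula unit.

2.005 Si apfu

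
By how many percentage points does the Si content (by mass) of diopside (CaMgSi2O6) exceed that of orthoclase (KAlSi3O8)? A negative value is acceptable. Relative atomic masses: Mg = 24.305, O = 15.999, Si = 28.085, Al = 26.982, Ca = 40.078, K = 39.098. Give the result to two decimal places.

-4.33 percentage points

First mineral: 56.170 g Si in 216.547 g formula = 25.94 wt% Si.
Second mineral: 84.255 g Si in 278.327 g formula = 30.27 wt% Si.
25.94% − 30.27% gives a difference of -4.33 percentage points.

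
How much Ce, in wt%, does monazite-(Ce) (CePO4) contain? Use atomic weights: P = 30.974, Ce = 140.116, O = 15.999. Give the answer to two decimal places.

59.60 wt%

Formula mass = 1*140.116 + 1*30.974 + 4*15.999 = 235.086 g/mol, of which 140.116 g is Ce.
So Ce makes up 140.116/235.086 = 0.5960 of the mass, i.e. 59.60%.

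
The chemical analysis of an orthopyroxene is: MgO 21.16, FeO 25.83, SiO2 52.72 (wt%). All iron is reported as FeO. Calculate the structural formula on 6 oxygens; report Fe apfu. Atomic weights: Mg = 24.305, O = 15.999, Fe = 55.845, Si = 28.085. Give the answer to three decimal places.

MgO (M=40.304): mol = 0.52501; Mg = 0.52501, O = 0.52501.
FeO (M=71.844): mol = 0.35953; Fe = 0.35953, O = 0.35953.
SiO2 (M=60.083): mol = 0.87745; Si = 0.87745, O = 1.75490.
ΣO = 2.63944; factor = 6/ΣO = 2.27321.
Fe apfu = 0.35953 × 2.27321 = 0.817.

0.817 Fe apfu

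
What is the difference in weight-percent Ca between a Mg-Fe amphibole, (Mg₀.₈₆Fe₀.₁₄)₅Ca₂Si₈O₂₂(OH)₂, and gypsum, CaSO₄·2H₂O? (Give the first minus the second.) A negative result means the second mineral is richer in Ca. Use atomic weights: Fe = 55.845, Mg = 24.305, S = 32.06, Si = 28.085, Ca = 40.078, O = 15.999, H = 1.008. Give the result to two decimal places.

First mineral: 80.156 g Ca in 834.431 g formula = 9.61 wt% Ca.
Second mineral: 40.078 g Ca in 172.164 g formula = 23.28 wt% Ca.
9.61% − 23.28% gives a difference of -13.67 percentage points.

-13.67 percentage points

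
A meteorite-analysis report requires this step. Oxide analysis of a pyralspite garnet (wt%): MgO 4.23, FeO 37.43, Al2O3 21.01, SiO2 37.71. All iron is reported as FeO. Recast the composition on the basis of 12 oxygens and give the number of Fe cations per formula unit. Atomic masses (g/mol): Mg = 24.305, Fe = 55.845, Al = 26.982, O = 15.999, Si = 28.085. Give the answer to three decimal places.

MgO: 4.23/40.304 = 0.10495 mol → 0.10495 mol Mg, 0.10495 mol O.
FeO: 37.43/71.844 = 0.52099 mol → 0.52099 mol Fe, 0.52099 mol O.
Al2O3: 21.01/101.961 = 0.20606 mol → 0.41212 mol Al, 0.61818 mol O.
SiO2: 37.71/60.083 = 0.62763 mol → 0.62763 mol Si, 1.25526 mol O.
Total oxygen = 2.49938 mol. Normalization factor = 12/2.49938 = 4.80119.
Fe per 12 O = 0.52099 × 4.80119 = 2.501.

2.501 Fe apfu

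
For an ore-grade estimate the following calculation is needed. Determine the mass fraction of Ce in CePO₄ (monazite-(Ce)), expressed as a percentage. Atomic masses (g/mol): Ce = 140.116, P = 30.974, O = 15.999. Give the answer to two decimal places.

M(CePO₄) = 235.086 g/mol.
Ce contributes 1 × 140.116 = 140.116 g per mole.
140.116/235.086 = 0.5960 → 59.60%.

59.60 weight percent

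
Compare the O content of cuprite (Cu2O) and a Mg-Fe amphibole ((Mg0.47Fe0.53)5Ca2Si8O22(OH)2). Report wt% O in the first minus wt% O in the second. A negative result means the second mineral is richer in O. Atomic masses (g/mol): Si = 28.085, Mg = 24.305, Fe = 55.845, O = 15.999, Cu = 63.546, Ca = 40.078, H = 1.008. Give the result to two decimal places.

M(Cu2O) = 143.091 g/mol, so wt% O = 15.999/143.091 × 100 = 11.18%.
M((Mg0.47Fe0.53)5Ca2Si8O22(OH)2) = 895.934 g/mol, so wt% O = 383.976/895.934 × 100 = 42.86%.
11.18 − 42.86 = -31.68 pp.

-31.68 percentage points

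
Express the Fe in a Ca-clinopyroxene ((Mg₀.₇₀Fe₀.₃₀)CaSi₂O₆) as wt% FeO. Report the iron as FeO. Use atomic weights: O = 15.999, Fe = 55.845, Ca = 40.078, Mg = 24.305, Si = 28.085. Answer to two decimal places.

9.54 wt%

Molar mass of (Mg₀.₇₀Fe₀.₃₀)CaSi₂O₆ = 0.70*24.305 + 0.30*55.845 + 1*40.078 + 2*28.085 + 6*15.999 = 226.009 g/mol.
Each formula unit contains 0.30 Fe, equivalent to 0.30/1 = 0.3000 mol FeO.
M(FeO) = 1×55.845 + 1×15.999 = 71.844 g/mol.
Mass of FeO per formula unit = 0.3000 × 71.844 = 21.553 g.
FeO wt% = 21.553 / 226.009 × 100 = 9.54%.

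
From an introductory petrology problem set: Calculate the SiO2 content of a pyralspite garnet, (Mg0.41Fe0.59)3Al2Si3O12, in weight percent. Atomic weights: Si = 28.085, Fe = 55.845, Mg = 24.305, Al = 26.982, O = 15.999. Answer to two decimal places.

Formula mass = 458.948 g/mol.
3 Si → 3.0000 mol SiO2 per formula unit; M(SiO2) = 60.083, so SiO2 mass = 180.249 g.
180.249/458.948 × 100 = 39.27 wt%.

39.27 wt%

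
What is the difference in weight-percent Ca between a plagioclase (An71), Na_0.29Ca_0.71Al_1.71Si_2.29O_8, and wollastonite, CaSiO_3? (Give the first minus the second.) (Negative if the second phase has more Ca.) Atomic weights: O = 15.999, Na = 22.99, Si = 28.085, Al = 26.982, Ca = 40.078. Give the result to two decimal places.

M(Na_0.29Ca_0.71Al_1.71Si_2.29O_8) = 273.568 g/mol, so wt% Ca = 28.455/273.568 × 100 = 10.40%.
M(CaSiO_3) = 116.160 g/mol, so wt% Ca = 40.078/116.160 × 100 = 34.50%.
10.40 − 34.50 = -24.10 pp.

-24.10 percentage points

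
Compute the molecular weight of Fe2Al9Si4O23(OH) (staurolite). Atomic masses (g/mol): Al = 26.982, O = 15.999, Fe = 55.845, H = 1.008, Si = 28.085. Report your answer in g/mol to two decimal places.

851.85 g/mol

M = 2·55.845 + 9·26.982 + 4·28.085 + 24·15.999 + 1·1.008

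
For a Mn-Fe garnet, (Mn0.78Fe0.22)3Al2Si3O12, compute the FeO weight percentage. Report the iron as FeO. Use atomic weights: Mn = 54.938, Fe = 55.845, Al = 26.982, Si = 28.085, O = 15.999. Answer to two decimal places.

9.57 wt%

Formula mass = 495.620 g/mol.
0.66 Fe → 0.6600 mol FeO per formula unit; M(FeO) = 71.844, so FeO mass = 47.417 g.
47.417/495.620 × 100 = 9.57 wt%.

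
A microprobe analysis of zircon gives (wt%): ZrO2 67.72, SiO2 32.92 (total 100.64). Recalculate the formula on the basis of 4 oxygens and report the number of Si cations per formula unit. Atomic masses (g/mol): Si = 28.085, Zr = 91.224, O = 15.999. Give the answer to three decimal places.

67.72 wt% ZrO2 ÷ 123.222 g/mol = 0.54958 mol, giving 0.54958 Zr and 1.09916 O.
32.92 wt% SiO2 ÷ 60.083 g/mol = 0.54791 mol, giving 0.54791 Si and 1.09582 O.
Oxygen sums to 2.19498; scaling by 4/2.19498 = 1.82234 puts the formula on 4 O.
Si: 0.54791 × 1.82234 = 0.998 atoms per formula unit.

0.998 Si apfu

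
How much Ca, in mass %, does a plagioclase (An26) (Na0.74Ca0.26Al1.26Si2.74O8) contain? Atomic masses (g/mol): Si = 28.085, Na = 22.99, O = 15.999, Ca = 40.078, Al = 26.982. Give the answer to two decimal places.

3.91 mass %

M(Na0.74Ca0.26Al1.26Si2.74O8) = 266.375 g/mol.
Ca contributes 0.26 × 40.078 = 10.420 g per mole.
10.420/266.375 = 0.0391 → 3.91%.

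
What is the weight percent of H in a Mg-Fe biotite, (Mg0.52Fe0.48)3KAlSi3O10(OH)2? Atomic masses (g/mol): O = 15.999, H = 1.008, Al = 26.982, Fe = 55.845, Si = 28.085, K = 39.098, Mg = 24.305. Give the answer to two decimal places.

0.44 mass %

Molar mass of (Mg0.52Fe0.48)3KAlSi3O10(OH)2: 1.56×24.305 + 1.44×55.845 + 1×39.098 + 1×26.982 + 3×28.085 + 12×15.999 + 2×1.008 = 462.672 g/mol.
Mass of H per formula unit: 2 × 1.008 = 2.016 g.
Weight fraction H = 2.016 / 462.672 = 0.0044.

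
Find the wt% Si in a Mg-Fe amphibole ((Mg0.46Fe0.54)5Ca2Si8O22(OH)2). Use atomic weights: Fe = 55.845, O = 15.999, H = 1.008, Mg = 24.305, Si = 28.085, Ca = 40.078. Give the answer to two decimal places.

M((Mg0.46Fe0.54)5Ca2Si8O22(OH)2) = 897.511 g/mol.
Si contributes 8 × 28.085 = 224.680 g per mole.
224.680/897.511 = 0.2503 → 25.03%.

25.03 mass %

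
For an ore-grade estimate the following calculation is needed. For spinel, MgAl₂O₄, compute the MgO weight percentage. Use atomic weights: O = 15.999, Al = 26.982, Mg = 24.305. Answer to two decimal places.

28.33 wt%

M(MgAl₂O₄) = 142.265 g/mol; M(MgO) = 40.304 g/mol.
Moles MgO per formula unit = 1 Mg ÷ 1 = 1.0000.
MgO fraction = (1.0000 × 40.304) / 142.265 = 40.304/142.265 = 0.2833.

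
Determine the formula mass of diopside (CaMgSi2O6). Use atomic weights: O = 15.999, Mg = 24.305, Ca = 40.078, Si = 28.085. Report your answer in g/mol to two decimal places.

216.55 g/mol

The formula mass is the sum 1×40.078 + 1×24.305 + 2×28.085 + 6×15.999.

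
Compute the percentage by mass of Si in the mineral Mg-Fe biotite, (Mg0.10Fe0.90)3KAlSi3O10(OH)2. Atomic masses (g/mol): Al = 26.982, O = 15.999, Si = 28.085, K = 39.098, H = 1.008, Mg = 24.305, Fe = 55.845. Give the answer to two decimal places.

16.77 mass %

Molar mass of (Mg0.10Fe0.90)3KAlSi3O10(OH)2: 0.30·24.305 + 2.70·55.845 + 1·39.098 + 1·26.982 + 3·28.085 + 12·15.999 + 2·1.008 = 502.412 g/mol.
Mass of Si per formula unit: 3 × 28.085 = 84.255 g.
Weight fraction Si = 84.255 / 502.412 = 0.1677.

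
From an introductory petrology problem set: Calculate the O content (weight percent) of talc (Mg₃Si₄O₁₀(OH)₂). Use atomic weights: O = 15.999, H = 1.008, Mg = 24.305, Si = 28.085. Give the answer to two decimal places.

50.62 weight percent

Molar mass of Mg₃Si₄O₁₀(OH)₂: 3×24.305 + 4×28.085 + 12×15.999 + 2×1.008 = 379.259 g/mol.
Mass of O per formula unit: 12 × 15.999 = 191.988 g.
Weight fraction O = 191.988 / 379.259 = 0.5062.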